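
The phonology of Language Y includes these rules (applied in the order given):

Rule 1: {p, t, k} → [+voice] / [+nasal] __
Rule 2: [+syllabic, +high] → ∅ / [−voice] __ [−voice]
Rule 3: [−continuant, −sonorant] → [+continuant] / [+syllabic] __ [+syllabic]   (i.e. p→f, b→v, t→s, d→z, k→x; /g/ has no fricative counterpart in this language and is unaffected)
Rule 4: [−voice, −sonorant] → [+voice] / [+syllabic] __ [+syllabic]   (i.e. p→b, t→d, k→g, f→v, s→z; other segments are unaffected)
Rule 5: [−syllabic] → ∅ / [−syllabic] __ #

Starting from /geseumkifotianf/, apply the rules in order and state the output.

Rule 1 (post-nasal voicing): /k/ is a voiceless stop immediately after the nasal /m/, so it voices to [g]. /geseumkifotianf/ → geseumgifotianf.
Rule 2 (high vowel syncope): no segment meets the environment; /geseumgifotianf/ is unchanged.
Rule 3 (intervocalic spirantization): /t/ is a stop between vowels /o/ and /i/, so it spirantizes to the fricative [s]. /geseumgifotianf/ → geseumgifosianf.
Rule 4 (intervocalic voicing): /s/ is a voiceless obstruent between vowels /e/ and /e/, so it voices to [z]. /f/ is a voiceless obstruent between vowels /i/ and /o/, so it voices to [v]. /s/ is a voiceless obstruent between vowels /o/ and /i/, so it voices to [z]. /geseumgifosianf/ → gezeumgivozianf.
Rule 5 (final cluster simplification): /f/ is the second consonant of a word-final cluster /nf/, so it deletes. /gezeumgivozianf/ → gezeumgivozian.

gezeumgivozian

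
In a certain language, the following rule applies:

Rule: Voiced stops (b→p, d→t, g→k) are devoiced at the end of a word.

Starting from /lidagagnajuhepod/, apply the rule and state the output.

lidagagnajuhepot

Scanning /lidagagnajuhepod/: /d/ at position 3 is not in the conditioning environment; /g/ at position 5 is not in the conditioning environment; /g/ at position 7 is not in the conditioning environment; /d/ is a voiced stop in word-final position, so it devoices to [t].
Result: [lidagagnajuhepot].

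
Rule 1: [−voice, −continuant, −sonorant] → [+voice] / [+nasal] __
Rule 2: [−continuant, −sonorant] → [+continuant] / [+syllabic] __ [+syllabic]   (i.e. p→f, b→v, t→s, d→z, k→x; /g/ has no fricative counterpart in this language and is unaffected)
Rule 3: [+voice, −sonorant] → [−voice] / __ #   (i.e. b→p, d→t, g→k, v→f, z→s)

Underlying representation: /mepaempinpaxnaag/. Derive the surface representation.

Rule 1 (post-nasal voicing): /p/ is a voiceless stop immediately after the nasal /m/, so it voices to [b]. /p/ is a voiceless stop immediately after the nasal /n/, so it voices to [b]. /mepaempinpaxnaag/ → mepaembinbaxnaag.
Rule 2 (intervocalic spirantization): /p/ is a stop between vowels /e/ and /a/, so it spirantizes to the fricative [f]. /mepaembinbaxnaag/ → mefaembinbaxnaag.
Rule 3 (final devoicing): /g/ is a voiced obstruent in word-final position, so it devoices to [k]. /mefaembinbaxnaag/ → mefaembinbaxnaak.

mefaembinbaxnaak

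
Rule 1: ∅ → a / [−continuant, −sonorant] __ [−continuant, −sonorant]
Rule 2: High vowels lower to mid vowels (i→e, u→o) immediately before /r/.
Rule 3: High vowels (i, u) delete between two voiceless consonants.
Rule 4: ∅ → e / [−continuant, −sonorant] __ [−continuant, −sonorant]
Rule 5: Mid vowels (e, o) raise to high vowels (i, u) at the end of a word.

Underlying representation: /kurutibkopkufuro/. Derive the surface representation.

korutibakopakforu

Rule 1 (stop-cluster a-epenthesis): /b/ and /k/ form a stop–stop cluster, so [a] is inserted between them. /p/ and /k/ form a stop–stop cluster, so [a] is inserted between them. /kurutibkopkufuro/ → kurutibakopakufuro.
Rule 2 (pre-rhotic lowering): /u/ is a high vowel immediately before /r/, so it lowers to [o]. /u/ is a high vowel immediately before /r/, so it lowers to [o]. /kurutibakopakufuro/ → korutibakopakuforo.
Rule 3 (high vowel syncope): /u/ is a high vowel flanked by voiceless consonants /k/ and /f/, so it deletes. /korutibakopakuforo/ → korutibakopakforo.
Rule 4 (stop-cluster e-epenthesis): no segment meets the environment; /korutibakopakforo/ is unchanged.
Rule 5 (final vowel raising): /o/ is a mid vowel in word-final position, so it raises to [u]. /korutibakopakforo/ → korutibakopakforu.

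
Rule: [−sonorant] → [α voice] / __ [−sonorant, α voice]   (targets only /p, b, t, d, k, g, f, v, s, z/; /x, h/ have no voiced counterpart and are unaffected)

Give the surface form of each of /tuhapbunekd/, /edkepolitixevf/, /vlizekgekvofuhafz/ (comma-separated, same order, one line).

tuhabbunegd, etkepolitixeff, vlizeggegvofuhavz

/tuhapbunekd/: /p/ precedes the voiced obstruent /b/, so it voices to [b] by assimilation. /k/ precedes the voiced obstruent /d/, so it voices to [g] by assimilation. → [tuhabbunegd].
/edkepolitixevf/: /d/ precedes the voiceless obstruent /k/, so it devoices to [t] by assimilation. /v/ precedes the voiceless obstruent /f/, so it devoices to [f] by assimilation. → [etkepolitixeff].
/vlizekgekvofuhafz/: /k/ precedes the voiced obstruent /g/, so it voices to [g] by assimilation. /k/ precedes the voiced obstruent /v/, so it voices to [g] by assimilation. /f/ precedes the voiced obstruent /z/, so it voices to [v] by assimilation. → [vlizeggegvofuhavz].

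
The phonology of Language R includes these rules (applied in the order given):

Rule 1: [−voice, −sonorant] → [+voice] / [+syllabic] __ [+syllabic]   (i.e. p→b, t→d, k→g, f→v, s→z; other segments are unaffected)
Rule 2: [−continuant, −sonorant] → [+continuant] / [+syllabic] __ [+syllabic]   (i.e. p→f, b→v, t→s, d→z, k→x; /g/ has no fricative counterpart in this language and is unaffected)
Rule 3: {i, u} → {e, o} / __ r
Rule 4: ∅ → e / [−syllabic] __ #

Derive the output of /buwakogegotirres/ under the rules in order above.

Rule 1 (intervocalic voicing): /k/ is a voiceless obstruent between vowels /a/ and /o/, so it voices to [g]. /t/ is a voiceless obstruent between vowels /o/ and /i/, so it voices to [d]. /buwakogegotirres/ → buwagogegodirres.
Rule 2 (intervocalic spirantization): /d/ is a stop between vowels /o/ and /i/, so it spirantizes to the fricative [z]. /buwagogegodirres/ → buwagogegozirres.
Rule 3 (pre-rhotic lowering): /i/ is a high vowel immediately before /r/, so it lowers to [e]. /buwagogegozirres/ → buwagogegozerres.
Rule 4 (final e-epenthesis): the form ends in the consonant /s/, so [e] is inserted word-finally. /buwagogegozerres/ → buwagogegozerrese.

buwagogegozerrese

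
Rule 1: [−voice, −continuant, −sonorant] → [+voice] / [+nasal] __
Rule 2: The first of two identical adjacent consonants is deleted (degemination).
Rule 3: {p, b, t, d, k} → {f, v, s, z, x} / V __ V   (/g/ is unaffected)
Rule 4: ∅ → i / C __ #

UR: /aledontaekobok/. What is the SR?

Rule 1 (post-nasal voicing): /t/ is a voiceless stop immediately after the nasal /n/, so it voices to [d]. /aledontaekobok/ → aledondaekobok.
Rule 2 (degemination): no segment meets the environment; /aledondaekobok/ is unchanged.
Rule 3 (intervocalic spirantization): /d/ is a stop between vowels /e/ and /o/, so it spirantizes to the fricative [z]. /k/ is a stop between vowels /e/ and /o/, so it spirantizes to the fricative [x]. /b/ is a stop between vowels /o/ and /o/, so it spirantizes to the fricative [v]. /aledondaekobok/ → alezondaexovok.
Rule 4 (final i-epenthesis): the form ends in the consonant /k/, so [i] is inserted word-finally. /alezondaexovok/ → alezondaexovoki.

alezondaexovoki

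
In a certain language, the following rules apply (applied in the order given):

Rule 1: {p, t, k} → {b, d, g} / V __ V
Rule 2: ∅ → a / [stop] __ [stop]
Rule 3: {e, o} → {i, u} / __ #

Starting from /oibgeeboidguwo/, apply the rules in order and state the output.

oibageeboidaguwu

Rule 1 (intervocalic voicing): no segment meets the environment; /oibgeeboidguwo/ is unchanged.
Rule 2 (stop-cluster a-epenthesis): /b/ and /g/ form a stop–stop cluster, so [a] is inserted between them. /d/ and /g/ form a stop–stop cluster, so [a] is inserted between them. /oibgeeboidguwo/ → oibageeboidaguwo.
Rule 3 (final vowel raising): /o/ is a mid vowel in word-final position, so it raises to [u]. /oibageeboidaguwo/ → oibageeboidaguwu.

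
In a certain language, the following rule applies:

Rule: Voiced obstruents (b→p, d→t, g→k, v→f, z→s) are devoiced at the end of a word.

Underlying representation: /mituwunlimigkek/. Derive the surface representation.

No segment of /mituwunlimigkek/ meets the structural description of the rule, so the form surfaces unchanged.

mituwunlimigkek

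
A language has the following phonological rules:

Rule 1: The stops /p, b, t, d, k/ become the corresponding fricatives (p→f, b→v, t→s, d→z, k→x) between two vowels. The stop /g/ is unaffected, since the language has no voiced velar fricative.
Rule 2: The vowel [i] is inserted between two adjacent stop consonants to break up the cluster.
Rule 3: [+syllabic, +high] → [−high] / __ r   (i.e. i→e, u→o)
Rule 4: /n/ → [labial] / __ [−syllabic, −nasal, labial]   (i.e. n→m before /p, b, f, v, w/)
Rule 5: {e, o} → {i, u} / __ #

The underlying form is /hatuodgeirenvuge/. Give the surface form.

Rule 1 (intervocalic spirantization): /t/ is a stop between vowels /a/ and /u/, so it spirantizes to the fricative [s]. /hatuodgeirenvuge/ → hasuodgeirenvuge.
Rule 2 (stop-cluster i-epenthesis): /d/ and /g/ form a stop–stop cluster, so [i] is inserted between them. /hasuodgeirenvuge/ → hasuodigeirenvuge.
Rule 3 (pre-rhotic lowering): /i/ is a high vowel immediately before /r/, so it lowers to [e]. /hasuodigeirenvuge/ → hasuodigeerenvuge.
Rule 4 (nasal place assimilation): /n/ precedes the labial consonant /v/, so it assimilates in place to [m]. /hasuodigeerenvuge/ → hasuodigeeremvuge.
Rule 5 (final vowel raising): /e/ is a mid vowel in word-final position, so it raises to [i]. /hasuodigeeremvuge/ → hasuodigeeremvugi.

hasuodigeeremvugi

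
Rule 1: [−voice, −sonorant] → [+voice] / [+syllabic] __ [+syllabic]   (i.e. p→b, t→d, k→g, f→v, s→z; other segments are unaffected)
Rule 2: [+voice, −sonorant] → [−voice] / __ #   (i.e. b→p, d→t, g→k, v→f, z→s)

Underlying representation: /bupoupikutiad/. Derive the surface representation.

buboubigudiat

Rule 1 (intervocalic voicing): /p/ is a voiceless obstruent between vowels /u/ and /o/, so it voices to [b]. /p/ is a voiceless obstruent between vowels /u/ and /i/, so it voices to [b]. /k/ is a voiceless obstruent between vowels /i/ and /u/, so it voices to [g]. /t/ is a voiceless obstruent between vowels /u/ and /i/, so it voices to [d]. /bupoupikutiad/ → buboubigudiad.
Rule 2 (final devoicing): /d/ is a voiced obstruent in word-final position, so it devoices to [t]. /buboubigudiad/ → buboubigudiat.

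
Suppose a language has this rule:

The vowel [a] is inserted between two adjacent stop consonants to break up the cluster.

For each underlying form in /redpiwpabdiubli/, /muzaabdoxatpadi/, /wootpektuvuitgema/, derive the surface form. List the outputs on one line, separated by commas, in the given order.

redapiwpabadiubli, muzaabadoxatapadi, wootapekatuvuitagema

/redpiwpabdiubli/: /d/ and /p/ form a stop–stop cluster, so [a] is inserted between them. /b/ and /d/ form a stop–stop cluster, so [a] is inserted between them. → [redapiwpabadiubli].
/muzaabdoxatpadi/: /b/ and /d/ form a stop–stop cluster, so [a] is inserted between them. /t/ and /p/ form a stop–stop cluster, so [a] is inserted between them. → [muzaabadoxatapadi].
/wootpektuvuitgema/: /t/ and /p/ form a stop–stop cluster, so [a] is inserted between them. /k/ and /t/ form a stop–stop cluster, so [a] is inserted between them. /t/ and /g/ form a stop–stop cluster, so [a] is inserted between them. → [wootapekatuvuitagema].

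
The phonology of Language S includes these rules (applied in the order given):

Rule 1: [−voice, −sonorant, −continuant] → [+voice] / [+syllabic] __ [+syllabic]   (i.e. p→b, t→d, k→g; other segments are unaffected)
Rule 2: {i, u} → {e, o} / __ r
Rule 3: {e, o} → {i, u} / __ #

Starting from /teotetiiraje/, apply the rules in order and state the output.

Rule 1 (intervocalic voicing): /t/ is a voiceless stop between vowels /o/ and /e/, so it voices to [d]. /t/ is a voiceless stop between vowels /e/ and /i/, so it voices to [d]. /teotetiiraje/ → teodediiraje.
Rule 2 (pre-rhotic lowering): /i/ is a high vowel immediately before /r/, so it lowers to [e]. /teodediiraje/ → teodedieraje.
Rule 3 (final vowel raising): /e/ is a mid vowel in word-final position, so it raises to [i]. /teodedieraje/ → teodedieraji.

teodedieraji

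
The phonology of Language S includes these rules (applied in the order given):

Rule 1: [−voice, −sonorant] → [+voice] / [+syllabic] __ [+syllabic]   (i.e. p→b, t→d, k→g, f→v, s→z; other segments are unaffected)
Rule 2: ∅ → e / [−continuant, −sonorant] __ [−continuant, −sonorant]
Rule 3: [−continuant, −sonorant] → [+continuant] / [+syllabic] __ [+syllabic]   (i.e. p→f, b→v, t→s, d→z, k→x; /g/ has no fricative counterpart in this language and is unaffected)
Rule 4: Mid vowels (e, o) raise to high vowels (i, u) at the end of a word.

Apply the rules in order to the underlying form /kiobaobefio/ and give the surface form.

kiovaoveviu

Rule 1 (intervocalic voicing): /f/ is a voiceless obstruent between vowels /e/ and /i/, so it voices to [v]. /kiobaobefio/ → kiobaobevio.
Rule 2 (stop-cluster e-epenthesis): no segment meets the environment; /kiobaobevio/ is unchanged.
Rule 3 (intervocalic spirantization): /b/ is a stop between vowels /o/ and /a/, so it spirantizes to the fricative [v]. /b/ is a stop between vowels /o/ and /e/, so it spirantizes to the fricative [v]. /kiobaobevio/ → kiovaovevio.
Rule 4 (final vowel raising): /o/ is a mid vowel in word-final position, so it raises to [u]. /kiovaovevio/ → kiovaoveviu.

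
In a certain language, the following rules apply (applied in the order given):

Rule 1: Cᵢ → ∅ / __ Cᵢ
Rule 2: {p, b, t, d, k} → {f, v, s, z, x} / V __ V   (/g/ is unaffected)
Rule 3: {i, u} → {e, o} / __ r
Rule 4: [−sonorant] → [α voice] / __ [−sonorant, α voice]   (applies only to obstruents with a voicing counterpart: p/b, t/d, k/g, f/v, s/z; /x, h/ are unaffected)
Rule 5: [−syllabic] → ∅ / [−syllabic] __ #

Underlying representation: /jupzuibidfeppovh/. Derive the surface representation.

jubzuivitfefof

Rule 1 (degemination): /pp/ is a geminate; the first /p/ deletes. /jupzuibidfeppovh/ → jupzuibidfepovh.
Rule 2 (intervocalic spirantization): /b/ is a stop between vowels /i/ and /i/, so it spirantizes to the fricative [v]. /p/ is a stop between vowels /e/ and /o/, so it spirantizes to the fricative [f]. /jupzuibidfepovh/ → jupzuividfefovh.
Rule 3 (pre-rhotic lowering): no segment meets the environment; /jupzuividfefovh/ is unchanged.
Rule 4 (regressive voicing assimilation): /p/ precedes the voiced obstruent /z/, so it voices to [b] by assimilation. /d/ precedes the voiceless obstruent /f/, so it devoices to [t] by assimilation. /v/ precedes the voiceless obstruent /h/, so it devoices to [f] by assimilation. /jupzuividfefovh/ → jubzuivitfefofh.
Rule 5 (final cluster simplification): /h/ is the second consonant of a word-final cluster /fh/, so it deletes. /jubzuivitfefofh/ → jubzuivitfefof.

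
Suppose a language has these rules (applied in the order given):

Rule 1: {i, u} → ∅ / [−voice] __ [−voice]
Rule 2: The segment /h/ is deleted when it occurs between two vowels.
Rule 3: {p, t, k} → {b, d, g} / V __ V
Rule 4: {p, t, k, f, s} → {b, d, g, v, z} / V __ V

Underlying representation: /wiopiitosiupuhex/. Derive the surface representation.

wiobiidoziuphex

Rule 1 (high vowel syncope): /u/ is a high vowel flanked by voiceless consonants /p/ and /h/, so it deletes. /wiopiitosiupuhex/ → wiopiitosiuphex.
Rule 2 (intervocalic h-deletion): no segment meets the environment; /wiopiitosiuphex/ is unchanged.
Rule 3 (intervocalic voicing): /p/ is a voiceless stop between vowels /o/ and /i/, so it voices to [b]. /t/ is a voiceless stop between vowels /i/ and /o/, so it voices to [d]. /wiopiitosiuphex/ → wiobiidosiuphex.
Rule 4 (intervocalic voicing): /s/ is a voiceless obstruent between vowels /o/ and /i/, so it voices to [z]. /wiobiidosiuphex/ → wiobiidoziuphex.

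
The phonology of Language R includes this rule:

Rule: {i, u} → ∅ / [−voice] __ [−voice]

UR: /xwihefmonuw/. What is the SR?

No segment of /xwihefmonuw/ meets the structural description of the rule, so the form surfaces unchanged.

xwihefmonuw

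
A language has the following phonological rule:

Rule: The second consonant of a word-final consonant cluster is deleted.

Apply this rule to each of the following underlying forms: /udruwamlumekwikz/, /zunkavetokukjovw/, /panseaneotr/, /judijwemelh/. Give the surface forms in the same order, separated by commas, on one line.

/udruwamlumekwikz/: /z/ is the second consonant of a word-final cluster /kz/, so it deletes. → [udruwamlumekwik].
/zunkavetokukjovw/: /w/ is the second consonant of a word-final cluster /vw/, so it deletes. → [zunkavetokukjov].
/panseaneotr/: /r/ is the second consonant of a word-final cluster /tr/, so it deletes. → [panseaneot].
/judijwemelh/: /h/ is the second consonant of a word-final cluster /lh/, so it deletes. → [judijwemel].

udruwamlumekwik, zunkavetokukjov, panseaneot, judijwemel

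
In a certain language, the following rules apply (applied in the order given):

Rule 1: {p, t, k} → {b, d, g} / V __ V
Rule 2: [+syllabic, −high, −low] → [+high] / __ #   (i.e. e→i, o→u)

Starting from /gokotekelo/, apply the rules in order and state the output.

gogodegelu

Rule 1 (intervocalic voicing): /k/ is a voiceless stop between vowels /o/ and /o/, so it voices to [g]. /t/ is a voiceless stop between vowels /o/ and /e/, so it voices to [d]. /k/ is a voiceless stop between vowels /e/ and /e/, so it voices to [g]. /gokotekelo/ → gogodegelo.
Rule 2 (final vowel raising): /o/ is a mid vowel in word-final position, so it raises to [u]. /gogodegelo/ → gogodegelu.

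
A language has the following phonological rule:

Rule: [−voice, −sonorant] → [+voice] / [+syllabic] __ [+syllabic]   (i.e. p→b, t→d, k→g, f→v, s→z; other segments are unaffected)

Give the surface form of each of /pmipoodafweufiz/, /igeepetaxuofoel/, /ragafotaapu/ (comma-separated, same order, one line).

/pmipoodafweufiz/: /p/ is a voiceless obstruent between vowels /i/ and /o/, so it voices to [b]. /f/ is a voiceless obstruent between vowels /u/ and /i/, so it voices to [v]. → [pmiboodafweuviz].
/igeepetaxuofoel/: /p/ is a voiceless obstruent between vowels /e/ and /e/, so it voices to [b]. /t/ is a voiceless obstruent between vowels /e/ and /a/, so it voices to [d]. /f/ is a voiceless obstruent between vowels /o/ and /o/, so it voices to [v]. → [igeebedaxuovoel].
/ragafotaapu/: /f/ is a voiceless obstruent between vowels /a/ and /o/, so it voices to [v]. /t/ is a voiceless obstruent between vowels /o/ and /a/, so it voices to [d]. /p/ is a voiceless obstruent between vowels /a/ and /u/, so it voices to [b]. → [ragavodaabu].

pmiboodafweuviz, igeebedaxuovoel, ragavodaabu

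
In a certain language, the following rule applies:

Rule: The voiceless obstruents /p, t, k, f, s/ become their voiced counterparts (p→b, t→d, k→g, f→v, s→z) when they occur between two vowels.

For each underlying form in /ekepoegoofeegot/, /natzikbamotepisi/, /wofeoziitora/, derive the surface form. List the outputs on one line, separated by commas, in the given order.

/ekepoegoofeegot/: /k/ is a voiceless obstruent between vowels /e/ and /e/, so it voices to [g]. /p/ is a voiceless obstruent between vowels /e/ and /o/, so it voices to [b]. /f/ is a voiceless obstruent between vowels /o/ and /e/, so it voices to [v]. → [egeboegooveegot].
/natzikbamotepisi/: /t/ is a voiceless obstruent between vowels /o/ and /e/, so it voices to [d]. /p/ is a voiceless obstruent between vowels /e/ and /i/, so it voices to [b]. /s/ is a voiceless obstruent between vowels /i/ and /i/, so it voices to [z]. → [natzikbamodebizi].
/wofeoziitora/: /f/ is a voiceless obstruent between vowels /o/ and /e/, so it voices to [v]. /t/ is a voiceless obstruent between vowels /i/ and /o/, so it voices to [d]. → [woveoziidora].

egeboegooveegot, natzikbamodebizi, woveoziidora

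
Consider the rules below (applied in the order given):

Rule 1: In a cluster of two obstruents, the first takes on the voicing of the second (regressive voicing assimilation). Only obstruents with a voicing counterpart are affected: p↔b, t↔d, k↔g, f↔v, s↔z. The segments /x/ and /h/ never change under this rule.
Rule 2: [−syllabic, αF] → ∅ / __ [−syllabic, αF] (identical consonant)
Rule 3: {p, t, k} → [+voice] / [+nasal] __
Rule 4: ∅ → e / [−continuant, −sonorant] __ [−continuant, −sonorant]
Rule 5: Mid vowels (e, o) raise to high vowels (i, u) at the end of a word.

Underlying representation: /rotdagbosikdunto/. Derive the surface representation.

rodagebosigedundu

Rule 1 (regressive voicing assimilation): /t/ precedes the voiced obstruent /d/, so it voices to [d] by assimilation. /k/ precedes the voiced obstruent /d/, so it voices to [g] by assimilation. /rotdagbosikdunto/ → roddagbosigdunto.
Rule 2 (degemination): /dd/ is a geminate; the first /d/ deletes. /roddagbosigdunto/ → rodagbosigdunto.
Rule 3 (post-nasal voicing): /t/ is a voiceless stop immediately after the nasal /n/, so it voices to [d]. /rodagbosigdunto/ → rodagbosigdundo.
Rule 4 (stop-cluster e-epenthesis): /g/ and /b/ form a stop–stop cluster, so [e] is inserted between them. /g/ and /d/ form a stop–stop cluster, so [e] is inserted between them. /rodagbosigdundo/ → rodagebosigedundo.
Rule 5 (final vowel raising): /o/ is a mid vowel in word-final position, so it raises to [u]. /rodagebosigedundo/ → rodagebosigedundu.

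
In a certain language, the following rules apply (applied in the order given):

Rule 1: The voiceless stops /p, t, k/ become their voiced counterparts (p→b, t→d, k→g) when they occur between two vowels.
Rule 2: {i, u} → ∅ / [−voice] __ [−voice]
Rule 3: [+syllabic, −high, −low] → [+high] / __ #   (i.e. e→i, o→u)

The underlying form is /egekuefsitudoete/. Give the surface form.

egeguefsidudoedi

Rule 1 (intervocalic voicing): /k/ is a voiceless stop between vowels /e/ and /u/, so it voices to [g]. /t/ is a voiceless stop between vowels /i/ and /u/, so it voices to [d]. /t/ is a voiceless stop between vowels /e/ and /e/, so it voices to [d]. /egekuefsitudoete/ → egeguefsidudoede.
Rule 2 (high vowel syncope): no segment meets the environment; /egeguefsidudoede/ is unchanged.
Rule 3 (final vowel raising): /e/ is a mid vowel in word-final position, so it raises to [i]. /egeguefsidudoede/ → egeguefsidudoedi.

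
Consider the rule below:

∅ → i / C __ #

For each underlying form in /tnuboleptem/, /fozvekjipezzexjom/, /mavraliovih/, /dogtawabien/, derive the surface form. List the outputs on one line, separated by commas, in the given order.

/tnuboleptem/: the form ends in the consonant /m/, so [i] is inserted word-finally. → [tnuboleptemi].
/fozvekjipezzexjom/: the form ends in the consonant /m/, so [i] is inserted word-finally. → [fozvekjipezzexjomi].
/mavraliovih/: the form ends in the consonant /h/, so [i] is inserted word-finally. → [mavraliovihi].
/dogtawabien/: the form ends in the consonant /n/, so [i] is inserted word-finally. → [dogtawabieni].

tnuboleptemi, fozvekjipezzexjomi, mavraliovihi, dogtawabieni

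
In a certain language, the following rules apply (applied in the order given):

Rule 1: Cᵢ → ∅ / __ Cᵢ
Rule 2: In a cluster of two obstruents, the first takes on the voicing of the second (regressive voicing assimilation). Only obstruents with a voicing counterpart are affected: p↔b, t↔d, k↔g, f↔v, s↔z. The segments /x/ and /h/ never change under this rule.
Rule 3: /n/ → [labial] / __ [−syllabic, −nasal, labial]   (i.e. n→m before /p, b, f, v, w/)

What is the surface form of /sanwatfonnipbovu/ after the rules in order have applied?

samwatfonibbovu

Rule 1 (degemination): /nn/ is a geminate; the first /n/ deletes. /sanwatfonnipbovu/ → sanwatfonipbovu.
Rule 2 (regressive voicing assimilation): /p/ precedes the voiced obstruent /b/, so it voices to [b] by assimilation. /sanwatfonipbovu/ → sanwatfonibbovu.
Rule 3 (nasal place assimilation): /n/ precedes the labial consonant /w/, so it assimilates in place to [m]. /sanwatfonibbovu/ → samwatfonibbovu.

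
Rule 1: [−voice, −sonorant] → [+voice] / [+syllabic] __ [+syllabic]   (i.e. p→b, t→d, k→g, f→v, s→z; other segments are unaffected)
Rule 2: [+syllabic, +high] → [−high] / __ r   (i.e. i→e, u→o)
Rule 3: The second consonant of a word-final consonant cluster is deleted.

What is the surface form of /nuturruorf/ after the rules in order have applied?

Rule 1 (intervocalic voicing): /t/ is a voiceless obstruent between vowels /u/ and /u/, so it voices to [d]. /nuturruorf/ → nudurruorf.
Rule 2 (pre-rhotic lowering): /u/ is a high vowel immediately before /r/, so it lowers to [o]. /nudurruorf/ → nudorruorf.
Rule 3 (final cluster simplification): /f/ is the second consonant of a word-final cluster /rf/, so it deletes. /nudorruorf/ → nudorruor.

nudorruor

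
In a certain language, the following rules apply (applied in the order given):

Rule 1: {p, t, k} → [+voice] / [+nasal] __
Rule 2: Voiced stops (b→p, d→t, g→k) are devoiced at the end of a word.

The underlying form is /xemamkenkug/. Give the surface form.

Rule 1 (post-nasal voicing): /k/ is a voiceless stop immediately after the nasal /m/, so it voices to [g]. /k/ is a voiceless stop immediately after the nasal /n/, so it voices to [g]. /xemamkenkug/ → xemamgengug.
Rule 2 (final devoicing): /g/ is a voiced stop in word-final position, so it devoices to [k]. /xemamgengug/ → xemamgenguk.

xemamgenguk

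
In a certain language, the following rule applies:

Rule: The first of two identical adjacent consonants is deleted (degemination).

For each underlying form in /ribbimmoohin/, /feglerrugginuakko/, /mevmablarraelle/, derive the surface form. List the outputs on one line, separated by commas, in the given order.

ribimoohin, fegleruginuako, mevmablaraele

/ribbimmoohin/: /bb/ is a geminate; the first /b/ deletes. /mm/ is a geminate; the first /m/ deletes. → [ribimoohin].
/feglerrugginuakko/: /rr/ is a geminate; the first /r/ deletes. /gg/ is a geminate; the first /g/ deletes. /kk/ is a geminate; the first /k/ deletes. → [fegleruginuako].
/mevmablarraelle/: /rr/ is a geminate; the first /r/ deletes. /ll/ is a geminate; the first /l/ deletes. → [mevmablaraele].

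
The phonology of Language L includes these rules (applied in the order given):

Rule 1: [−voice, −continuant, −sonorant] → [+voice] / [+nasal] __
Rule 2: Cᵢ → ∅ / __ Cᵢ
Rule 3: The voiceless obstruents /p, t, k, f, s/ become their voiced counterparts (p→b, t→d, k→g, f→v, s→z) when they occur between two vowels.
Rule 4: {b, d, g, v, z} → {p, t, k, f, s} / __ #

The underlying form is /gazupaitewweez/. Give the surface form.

gazubaidewees

Rule 1 (post-nasal voicing): no segment meets the environment; /gazupaitewweez/ is unchanged.
Rule 2 (degemination): /ww/ is a geminate; the first /w/ deletes. /gazupaitewweez/ → gazupaiteweez.
Rule 3 (intervocalic voicing): /p/ is a voiceless obstruent between vowels /u/ and /a/, so it voices to [b]. /t/ is a voiceless obstruent between vowels /i/ and /e/, so it voices to [d]. /gazupaiteweez/ → gazubaideweez.
Rule 4 (final devoicing): /z/ is a voiced obstruent in word-final position, so it devoices to [s]. /gazubaideweez/ → gazubaidewees.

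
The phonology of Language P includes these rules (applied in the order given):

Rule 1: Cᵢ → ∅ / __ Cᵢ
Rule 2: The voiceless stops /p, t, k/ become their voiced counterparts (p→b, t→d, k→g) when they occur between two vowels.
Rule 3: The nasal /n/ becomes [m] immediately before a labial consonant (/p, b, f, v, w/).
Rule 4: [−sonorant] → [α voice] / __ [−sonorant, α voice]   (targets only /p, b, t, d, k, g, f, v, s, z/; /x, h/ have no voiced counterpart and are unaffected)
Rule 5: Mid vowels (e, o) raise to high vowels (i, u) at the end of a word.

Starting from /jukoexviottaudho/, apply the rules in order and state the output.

jugoexviodauthu

Rule 1 (degemination): /tt/ is a geminate; the first /t/ deletes. /jukoexviottaudho/ → jukoexviotaudho.
Rule 2 (intervocalic voicing): /k/ is a voiceless stop between vowels /u/ and /o/, so it voices to [g]. /t/ is a voiceless stop between vowels /o/ and /a/, so it voices to [d]. /jukoexviotaudho/ → jugoexviodaudho.
Rule 3 (nasal place assimilation): no segment meets the environment; /jugoexviodaudho/ is unchanged.
Rule 4 (regressive voicing assimilation): /d/ precedes the voiceless obstruent /h/, so it devoices to [t] by assimilation. /jugoexviodaudho/ → jugoexviodautho.
Rule 5 (final vowel raising): /o/ is a mid vowel in word-final position, so it raises to [u]. /jugoexviodautho/ → jugoexviodauthu.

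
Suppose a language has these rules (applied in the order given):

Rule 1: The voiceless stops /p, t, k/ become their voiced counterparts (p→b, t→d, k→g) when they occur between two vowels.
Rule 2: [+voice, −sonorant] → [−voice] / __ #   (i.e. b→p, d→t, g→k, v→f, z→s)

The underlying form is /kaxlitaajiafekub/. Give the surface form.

kaxlidaajiafegup

Rule 1 (intervocalic voicing): /t/ is a voiceless stop between vowels /i/ and /a/, so it voices to [d]. /k/ is a voiceless stop between vowels /e/ and /u/, so it voices to [g]. /kaxlitaajiafekub/ → kaxlidaajiafegub.
Rule 2 (final devoicing): /b/ is a voiced obstruent in word-final position, so it devoices to [p]. /kaxlidaajiafegub/ → kaxlidaajiafegup.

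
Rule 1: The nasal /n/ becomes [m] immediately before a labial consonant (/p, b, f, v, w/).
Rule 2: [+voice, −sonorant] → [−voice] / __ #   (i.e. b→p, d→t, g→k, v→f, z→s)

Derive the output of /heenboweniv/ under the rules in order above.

heembowenif

Rule 1 (nasal place assimilation): /n/ precedes the labial consonant /b/, so it assimilates in place to [m]. /heenboweniv/ → heemboweniv.
Rule 2 (final devoicing): /v/ is a voiced obstruent in word-final position, so it devoices to [f]. /heemboweniv/ → heembowenif.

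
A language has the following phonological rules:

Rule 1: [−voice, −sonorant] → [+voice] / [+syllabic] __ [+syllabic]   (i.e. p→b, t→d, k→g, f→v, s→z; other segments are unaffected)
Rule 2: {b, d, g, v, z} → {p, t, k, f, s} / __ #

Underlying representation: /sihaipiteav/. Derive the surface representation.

sihaibideaf

Rule 1 (intervocalic voicing): /p/ is a voiceless obstruent between vowels /i/ and /i/, so it voices to [b]. /t/ is a voiceless obstruent between vowels /i/ and /e/, so it voices to [d]. /sihaipiteav/ → sihaibideav.
Rule 2 (final devoicing): /v/ is a voiced obstruent in word-final position, so it devoices to [f]. /sihaibideav/ → sihaibideaf.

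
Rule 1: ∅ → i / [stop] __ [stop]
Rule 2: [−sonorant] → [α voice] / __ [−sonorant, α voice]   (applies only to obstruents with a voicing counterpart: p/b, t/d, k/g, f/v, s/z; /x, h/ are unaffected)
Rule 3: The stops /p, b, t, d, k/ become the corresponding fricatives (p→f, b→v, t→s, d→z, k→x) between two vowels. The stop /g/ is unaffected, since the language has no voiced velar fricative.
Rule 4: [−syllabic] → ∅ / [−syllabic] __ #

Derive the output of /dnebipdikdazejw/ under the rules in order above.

dnevifizixizazej

Rule 1 (stop-cluster i-epenthesis): /p/ and /d/ form a stop–stop cluster, so [i] is inserted between them. /k/ and /d/ form a stop–stop cluster, so [i] is inserted between them. /dnebipdikdazejw/ → dnebipidikidazejw.
Rule 2 (regressive voicing assimilation): no segment meets the environment; /dnebipidikidazejw/ is unchanged.
Rule 3 (intervocalic spirantization): /b/ is a stop between vowels /e/ and /i/, so it spirantizes to the fricative [v]. /p/ is a stop between vowels /i/ and /i/, so it spirantizes to the fricative [f]. /d/ is a stop between vowels /i/ and /i/, so it spirantizes to the fricative [z]. /k/ is a stop between vowels /i/ and /i/, so it spirantizes to the fricative [x]. /d/ is a stop between vowels /i/ and /a/, so it spirantizes to the fricative [z]. /dnebipidikidazejw/ → dnevifizixizazejw.
Rule 4 (final cluster simplification): /w/ is the second consonant of a word-final cluster /jw/, so it deletes. /dnevifizixizazejw/ → dnevifizixizazej.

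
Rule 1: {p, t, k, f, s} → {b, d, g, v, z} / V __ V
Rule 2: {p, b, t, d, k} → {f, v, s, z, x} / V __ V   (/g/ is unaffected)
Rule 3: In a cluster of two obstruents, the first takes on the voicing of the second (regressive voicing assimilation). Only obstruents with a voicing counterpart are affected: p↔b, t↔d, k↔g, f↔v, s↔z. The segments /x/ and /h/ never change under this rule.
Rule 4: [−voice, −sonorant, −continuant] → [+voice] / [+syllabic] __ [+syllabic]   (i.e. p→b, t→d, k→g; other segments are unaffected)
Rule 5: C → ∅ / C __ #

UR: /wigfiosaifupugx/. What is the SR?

Rule 1 (intervocalic voicing): /s/ is a voiceless obstruent between vowels /o/ and /a/, so it voices to [z]. /f/ is a voiceless obstruent between vowels /i/ and /u/, so it voices to [v]. /p/ is a voiceless obstruent between vowels /u/ and /u/, so it voices to [b]. /wigfiosaifupugx/ → wigfiozaivubugx.
Rule 2 (intervocalic spirantization): /b/ is a stop between vowels /u/ and /u/, so it spirantizes to the fricative [v]. /wigfiozaivubugx/ → wigfiozaivuvugx.
Rule 3 (regressive voicing assimilation): /g/ precedes the voiceless obstruent /f/, so it devoices to [k] by assimilation. /g/ precedes the voiceless obstruent /x/, so it devoices to [k] by assimilation. /wigfiozaivuvugx/ → wikfiozaivuvukx.
Rule 4 (intervocalic voicing): no segment meets the environment; /wikfiozaivuvukx/ is unchanged.
Rule 5 (final cluster simplification): /x/ is the second consonant of a word-final cluster /kx/, so it deletes. /wikfiozaivuvukx/ → wikfiozaivuvuk.

wikfiozaivuvuk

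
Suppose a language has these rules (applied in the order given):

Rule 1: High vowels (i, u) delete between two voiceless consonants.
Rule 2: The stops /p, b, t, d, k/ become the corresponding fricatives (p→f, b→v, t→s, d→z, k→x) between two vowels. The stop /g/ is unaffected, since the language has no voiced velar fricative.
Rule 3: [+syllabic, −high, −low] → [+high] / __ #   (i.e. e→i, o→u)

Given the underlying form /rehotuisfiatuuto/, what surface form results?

Rule 1 (high vowel syncope): no segment meets the environment; /rehotuisfiatuuto/ is unchanged.
Rule 2 (intervocalic spirantization): /t/ is a stop between vowels /o/ and /u/, so it spirantizes to the fricative [s]. /t/ is a stop between vowels /a/ and /u/, so it spirantizes to the fricative [s]. /t/ is a stop between vowels /u/ and /o/, so it spirantizes to the fricative [s]. /rehotuisfiatuuto/ → rehosuisfiasuuso.
Rule 3 (final vowel raising): /o/ is a mid vowel in word-final position, so it raises to [u]. /rehosuisfiasuuso/ → rehosuisfiasuusu.

rehosuisfiasuusu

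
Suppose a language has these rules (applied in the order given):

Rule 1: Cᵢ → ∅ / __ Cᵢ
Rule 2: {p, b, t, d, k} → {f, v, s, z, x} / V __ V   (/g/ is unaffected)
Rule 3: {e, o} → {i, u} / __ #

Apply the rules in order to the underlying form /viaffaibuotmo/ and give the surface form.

Rule 1 (degemination): /ff/ is a geminate; the first /f/ deletes. /viaffaibuotmo/ → viafaibuotmo.
Rule 2 (intervocalic spirantization): /b/ is a stop between vowels /i/ and /u/, so it spirantizes to the fricative [v]. /viafaibuotmo/ → viafaivuotmo.
Rule 3 (final vowel raising): /o/ is a mid vowel in word-final position, so it raises to [u]. /viafaivuotmo/ → viafaivuotmu.

viafaivuotmu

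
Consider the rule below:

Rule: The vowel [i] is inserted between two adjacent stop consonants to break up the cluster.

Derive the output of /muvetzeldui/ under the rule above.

No segment of /muvetzeldui/ meets the structural description of the rule, so the form surfaces unchanged.

muvetzeldui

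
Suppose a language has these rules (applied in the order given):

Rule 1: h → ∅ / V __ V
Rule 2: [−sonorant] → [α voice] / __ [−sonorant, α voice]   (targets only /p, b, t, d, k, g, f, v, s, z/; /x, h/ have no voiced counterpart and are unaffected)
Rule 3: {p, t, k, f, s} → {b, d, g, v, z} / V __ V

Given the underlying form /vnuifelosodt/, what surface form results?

vnuivelozott

Rule 1 (intervocalic h-deletion): no segment meets the environment; /vnuifelosodt/ is unchanged.
Rule 2 (regressive voicing assimilation): /d/ precedes the voiceless obstruent /t/, so it devoices to [t] by assimilation. /vnuifelosodt/ → vnuifelosott.
Rule 3 (intervocalic voicing): /f/ is a voiceless obstruent between vowels /i/ and /e/, so it voices to [v]. /s/ is a voiceless obstruent between vowels /o/ and /o/, so it voices to [z]. /vnuifelosott/ → vnuivelozott.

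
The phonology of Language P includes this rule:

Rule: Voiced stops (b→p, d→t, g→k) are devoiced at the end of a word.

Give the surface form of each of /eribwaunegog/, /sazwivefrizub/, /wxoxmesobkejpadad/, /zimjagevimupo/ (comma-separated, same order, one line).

/eribwaunegog/: /g/ is a voiced stop in word-final position, so it devoices to [k]. → [eribwaunegok].
/sazwivefrizub/: /b/ is a voiced stop in word-final position, so it devoices to [p]. → [sazwivefrizup].
/wxoxmesobkejpadad/: /d/ is a voiced stop in word-final position, so it devoices to [t]. → [wxoxmesobkejpadat].
/zimjagevimupo/: the rule's environment is not met; surfaces unchanged as [zimjagevimupo].

eribwaunegok, sazwivefrizup, wxoxmesobkejpadat, zimjagevimupo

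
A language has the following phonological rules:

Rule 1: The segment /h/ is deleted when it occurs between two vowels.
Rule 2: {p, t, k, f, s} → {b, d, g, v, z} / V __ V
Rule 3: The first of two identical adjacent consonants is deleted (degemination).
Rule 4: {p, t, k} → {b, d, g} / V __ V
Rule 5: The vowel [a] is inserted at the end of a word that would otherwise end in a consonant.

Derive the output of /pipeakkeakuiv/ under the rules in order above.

pibeageaguiva

Rule 1 (intervocalic h-deletion): no segment meets the environment; /pipeakkeakuiv/ is unchanged.
Rule 2 (intervocalic voicing): /p/ is a voiceless obstruent between vowels /i/ and /e/, so it voices to [b]. /k/ is a voiceless obstruent between vowels /a/ and /u/, so it voices to [g]. /pipeakkeakuiv/ → pibeakkeaguiv.
Rule 3 (degemination): /kk/ is a geminate; the first /k/ deletes. /pibeakkeaguiv/ → pibeakeaguiv.
Rule 4 (intervocalic voicing): /k/ is a voiceless stop between vowels /a/ and /e/, so it voices to [g]. /pibeakeaguiv/ → pibeageaguiv.
Rule 5 (final a-epenthesis): the form ends in the consonant /v/, so [a] is inserted word-finally. /pibeageaguiv/ → pibeageaguiva.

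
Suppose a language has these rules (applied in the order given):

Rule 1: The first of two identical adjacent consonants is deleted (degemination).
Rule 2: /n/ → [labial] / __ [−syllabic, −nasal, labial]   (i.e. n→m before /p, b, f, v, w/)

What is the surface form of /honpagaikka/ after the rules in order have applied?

hompagaika

Rule 1 (degemination): /kk/ is a geminate; the first /k/ deletes. /honpagaikka/ → honpagaika.
Rule 2 (nasal place assimilation): /n/ precedes the labial consonant /p/, so it assimilates in place to [m]. /honpagaika/ → hompagaika.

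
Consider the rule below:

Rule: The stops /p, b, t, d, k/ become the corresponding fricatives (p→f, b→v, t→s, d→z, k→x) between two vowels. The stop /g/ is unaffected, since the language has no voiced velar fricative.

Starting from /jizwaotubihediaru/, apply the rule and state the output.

/t/ is a stop between vowels /o/ and /u/, so it spirantizes to the fricative [s].
/b/ is a stop between vowels /u/ and /i/, so it spirantizes to the fricative [v].
/d/ is a stop between vowels /e/ and /i/, so it spirantizes to the fricative [z].
Surface form: [jizwaosuviheziaru].

jizwaosuviheziaru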